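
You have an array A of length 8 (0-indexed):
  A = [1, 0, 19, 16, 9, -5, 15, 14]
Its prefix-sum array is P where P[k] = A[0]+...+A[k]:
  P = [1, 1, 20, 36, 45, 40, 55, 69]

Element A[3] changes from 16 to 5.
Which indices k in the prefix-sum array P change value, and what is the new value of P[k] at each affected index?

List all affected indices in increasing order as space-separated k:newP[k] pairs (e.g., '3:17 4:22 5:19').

P[k] = A[0] + ... + A[k]
P[k] includes A[3] iff k >= 3
Affected indices: 3, 4, ..., 7; delta = -11
  P[3]: 36 + -11 = 25
  P[4]: 45 + -11 = 34
  P[5]: 40 + -11 = 29
  P[6]: 55 + -11 = 44
  P[7]: 69 + -11 = 58

Answer: 3:25 4:34 5:29 6:44 7:58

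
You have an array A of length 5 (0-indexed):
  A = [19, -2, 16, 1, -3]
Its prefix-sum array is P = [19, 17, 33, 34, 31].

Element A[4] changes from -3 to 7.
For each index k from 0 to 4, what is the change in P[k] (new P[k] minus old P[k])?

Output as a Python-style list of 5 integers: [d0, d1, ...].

Element change: A[4] -3 -> 7, delta = 10
For k < 4: P[k] unchanged, delta_P[k] = 0
For k >= 4: P[k] shifts by exactly 10
Delta array: [0, 0, 0, 0, 10]

Answer: [0, 0, 0, 0, 10]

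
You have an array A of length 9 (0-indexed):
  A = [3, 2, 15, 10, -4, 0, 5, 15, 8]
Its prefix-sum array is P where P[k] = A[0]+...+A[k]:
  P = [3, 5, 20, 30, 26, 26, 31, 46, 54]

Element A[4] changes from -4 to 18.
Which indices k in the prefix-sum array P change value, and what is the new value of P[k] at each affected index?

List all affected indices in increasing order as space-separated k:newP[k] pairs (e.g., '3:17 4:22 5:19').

P[k] = A[0] + ... + A[k]
P[k] includes A[4] iff k >= 4
Affected indices: 4, 5, ..., 8; delta = 22
  P[4]: 26 + 22 = 48
  P[5]: 26 + 22 = 48
  P[6]: 31 + 22 = 53
  P[7]: 46 + 22 = 68
  P[8]: 54 + 22 = 76

Answer: 4:48 5:48 6:53 7:68 8:76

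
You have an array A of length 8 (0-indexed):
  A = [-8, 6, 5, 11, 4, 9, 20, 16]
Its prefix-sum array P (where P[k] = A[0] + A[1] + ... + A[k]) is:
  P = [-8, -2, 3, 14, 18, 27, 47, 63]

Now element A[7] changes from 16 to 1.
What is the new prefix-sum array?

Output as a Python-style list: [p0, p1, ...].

Answer: [-8, -2, 3, 14, 18, 27, 47, 48]

Derivation:
Change: A[7] 16 -> 1, delta = -15
P[k] for k < 7: unchanged (A[7] not included)
P[k] for k >= 7: shift by delta = -15
  P[0] = -8 + 0 = -8
  P[1] = -2 + 0 = -2
  P[2] = 3 + 0 = 3
  P[3] = 14 + 0 = 14
  P[4] = 18 + 0 = 18
  P[5] = 27 + 0 = 27
  P[6] = 47 + 0 = 47
  P[7] = 63 + -15 = 48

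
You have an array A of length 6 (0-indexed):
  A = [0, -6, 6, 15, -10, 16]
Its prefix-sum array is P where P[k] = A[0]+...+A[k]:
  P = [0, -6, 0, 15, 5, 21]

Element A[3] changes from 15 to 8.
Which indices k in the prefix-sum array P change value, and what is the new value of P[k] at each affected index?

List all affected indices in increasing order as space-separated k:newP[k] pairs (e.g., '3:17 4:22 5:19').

P[k] = A[0] + ... + A[k]
P[k] includes A[3] iff k >= 3
Affected indices: 3, 4, ..., 5; delta = -7
  P[3]: 15 + -7 = 8
  P[4]: 5 + -7 = -2
  P[5]: 21 + -7 = 14

Answer: 3:8 4:-2 5:14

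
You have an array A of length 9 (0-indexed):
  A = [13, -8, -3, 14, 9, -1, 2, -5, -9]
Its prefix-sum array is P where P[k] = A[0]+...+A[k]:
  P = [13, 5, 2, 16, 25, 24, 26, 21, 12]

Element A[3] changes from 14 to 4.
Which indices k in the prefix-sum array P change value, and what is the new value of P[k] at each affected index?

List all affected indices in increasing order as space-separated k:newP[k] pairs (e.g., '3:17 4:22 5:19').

Answer: 3:6 4:15 5:14 6:16 7:11 8:2

Derivation:
P[k] = A[0] + ... + A[k]
P[k] includes A[3] iff k >= 3
Affected indices: 3, 4, ..., 8; delta = -10
  P[3]: 16 + -10 = 6
  P[4]: 25 + -10 = 15
  P[5]: 24 + -10 = 14
  P[6]: 26 + -10 = 16
  P[7]: 21 + -10 = 11
  P[8]: 12 + -10 = 2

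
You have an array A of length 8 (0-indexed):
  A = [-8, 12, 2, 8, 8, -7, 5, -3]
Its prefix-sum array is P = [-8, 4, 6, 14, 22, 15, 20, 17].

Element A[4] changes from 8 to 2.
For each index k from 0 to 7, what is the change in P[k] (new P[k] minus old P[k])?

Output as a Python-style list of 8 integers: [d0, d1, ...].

Answer: [0, 0, 0, 0, -6, -6, -6, -6]

Derivation:
Element change: A[4] 8 -> 2, delta = -6
For k < 4: P[k] unchanged, delta_P[k] = 0
For k >= 4: P[k] shifts by exactly -6
Delta array: [0, 0, 0, 0, -6, -6, -6, -6]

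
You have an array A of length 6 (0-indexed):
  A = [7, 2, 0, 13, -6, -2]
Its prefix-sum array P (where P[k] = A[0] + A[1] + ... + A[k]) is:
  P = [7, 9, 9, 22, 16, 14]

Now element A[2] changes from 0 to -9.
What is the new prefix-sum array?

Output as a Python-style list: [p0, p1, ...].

Answer: [7, 9, 0, 13, 7, 5]

Derivation:
Change: A[2] 0 -> -9, delta = -9
P[k] for k < 2: unchanged (A[2] not included)
P[k] for k >= 2: shift by delta = -9
  P[0] = 7 + 0 = 7
  P[1] = 9 + 0 = 9
  P[2] = 9 + -9 = 0
  P[3] = 22 + -9 = 13
  P[4] = 16 + -9 = 7
  P[5] = 14 + -9 = 5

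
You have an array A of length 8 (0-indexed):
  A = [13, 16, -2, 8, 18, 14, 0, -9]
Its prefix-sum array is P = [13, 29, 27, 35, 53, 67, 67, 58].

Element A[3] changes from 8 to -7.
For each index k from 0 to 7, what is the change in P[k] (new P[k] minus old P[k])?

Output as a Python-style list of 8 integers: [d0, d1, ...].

Element change: A[3] 8 -> -7, delta = -15
For k < 3: P[k] unchanged, delta_P[k] = 0
For k >= 3: P[k] shifts by exactly -15
Delta array: [0, 0, 0, -15, -15, -15, -15, -15]

Answer: [0, 0, 0, -15, -15, -15, -15, -15]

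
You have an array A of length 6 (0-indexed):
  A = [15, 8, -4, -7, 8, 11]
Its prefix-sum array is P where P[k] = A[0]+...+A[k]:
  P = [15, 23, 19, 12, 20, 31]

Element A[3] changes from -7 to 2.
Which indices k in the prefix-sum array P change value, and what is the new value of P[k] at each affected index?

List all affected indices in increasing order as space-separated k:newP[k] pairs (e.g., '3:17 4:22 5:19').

Answer: 3:21 4:29 5:40

Derivation:
P[k] = A[0] + ... + A[k]
P[k] includes A[3] iff k >= 3
Affected indices: 3, 4, ..., 5; delta = 9
  P[3]: 12 + 9 = 21
  P[4]: 20 + 9 = 29
  P[5]: 31 + 9 = 40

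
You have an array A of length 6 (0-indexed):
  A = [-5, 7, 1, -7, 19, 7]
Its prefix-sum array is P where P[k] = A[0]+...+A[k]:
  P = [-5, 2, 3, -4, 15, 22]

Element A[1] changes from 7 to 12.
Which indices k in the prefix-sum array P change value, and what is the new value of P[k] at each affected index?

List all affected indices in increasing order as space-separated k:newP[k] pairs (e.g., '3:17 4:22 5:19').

P[k] = A[0] + ... + A[k]
P[k] includes A[1] iff k >= 1
Affected indices: 1, 2, ..., 5; delta = 5
  P[1]: 2 + 5 = 7
  P[2]: 3 + 5 = 8
  P[3]: -4 + 5 = 1
  P[4]: 15 + 5 = 20
  P[5]: 22 + 5 = 27

Answer: 1:7 2:8 3:1 4:20 5:27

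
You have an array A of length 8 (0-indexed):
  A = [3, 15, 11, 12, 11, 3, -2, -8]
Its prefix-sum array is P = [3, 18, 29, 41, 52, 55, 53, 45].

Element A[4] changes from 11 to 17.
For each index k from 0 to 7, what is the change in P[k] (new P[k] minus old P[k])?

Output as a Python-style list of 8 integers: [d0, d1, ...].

Element change: A[4] 11 -> 17, delta = 6
For k < 4: P[k] unchanged, delta_P[k] = 0
For k >= 4: P[k] shifts by exactly 6
Delta array: [0, 0, 0, 0, 6, 6, 6, 6]

Answer: [0, 0, 0, 0, 6, 6, 6, 6]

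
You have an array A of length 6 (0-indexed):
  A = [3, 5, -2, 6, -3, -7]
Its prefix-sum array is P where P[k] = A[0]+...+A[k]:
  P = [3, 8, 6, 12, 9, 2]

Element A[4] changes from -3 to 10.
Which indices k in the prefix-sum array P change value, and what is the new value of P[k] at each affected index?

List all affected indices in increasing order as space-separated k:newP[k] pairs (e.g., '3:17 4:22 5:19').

Answer: 4:22 5:15

Derivation:
P[k] = A[0] + ... + A[k]
P[k] includes A[4] iff k >= 4
Affected indices: 4, 5, ..., 5; delta = 13
  P[4]: 9 + 13 = 22
  P[5]: 2 + 13 = 15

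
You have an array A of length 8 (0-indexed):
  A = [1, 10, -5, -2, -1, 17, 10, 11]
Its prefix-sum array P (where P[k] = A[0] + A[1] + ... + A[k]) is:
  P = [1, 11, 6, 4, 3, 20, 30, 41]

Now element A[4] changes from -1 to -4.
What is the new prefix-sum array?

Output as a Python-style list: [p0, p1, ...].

Change: A[4] -1 -> -4, delta = -3
P[k] for k < 4: unchanged (A[4] not included)
P[k] for k >= 4: shift by delta = -3
  P[0] = 1 + 0 = 1
  P[1] = 11 + 0 = 11
  P[2] = 6 + 0 = 6
  P[3] = 4 + 0 = 4
  P[4] = 3 + -3 = 0
  P[5] = 20 + -3 = 17
  P[6] = 30 + -3 = 27
  P[7] = 41 + -3 = 38

Answer: [1, 11, 6, 4, 0, 17, 27, 38]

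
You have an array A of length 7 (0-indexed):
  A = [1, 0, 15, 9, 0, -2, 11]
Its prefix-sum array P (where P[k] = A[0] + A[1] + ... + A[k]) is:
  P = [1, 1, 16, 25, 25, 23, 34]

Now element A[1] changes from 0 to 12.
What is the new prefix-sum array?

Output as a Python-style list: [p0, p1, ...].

Change: A[1] 0 -> 12, delta = 12
P[k] for k < 1: unchanged (A[1] not included)
P[k] for k >= 1: shift by delta = 12
  P[0] = 1 + 0 = 1
  P[1] = 1 + 12 = 13
  P[2] = 16 + 12 = 28
  P[3] = 25 + 12 = 37
  P[4] = 25 + 12 = 37
  P[5] = 23 + 12 = 35
  P[6] = 34 + 12 = 46

Answer: [1, 13, 28, 37, 37, 35, 46]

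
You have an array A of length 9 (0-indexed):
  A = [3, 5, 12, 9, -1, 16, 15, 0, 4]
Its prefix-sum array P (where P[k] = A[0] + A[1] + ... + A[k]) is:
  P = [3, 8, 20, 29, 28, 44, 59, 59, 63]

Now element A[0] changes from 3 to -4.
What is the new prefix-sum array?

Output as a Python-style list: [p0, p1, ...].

Change: A[0] 3 -> -4, delta = -7
P[k] for k < 0: unchanged (A[0] not included)
P[k] for k >= 0: shift by delta = -7
  P[0] = 3 + -7 = -4
  P[1] = 8 + -7 = 1
  P[2] = 20 + -7 = 13
  P[3] = 29 + -7 = 22
  P[4] = 28 + -7 = 21
  P[5] = 44 + -7 = 37
  P[6] = 59 + -7 = 52
  P[7] = 59 + -7 = 52
  P[8] = 63 + -7 = 56

Answer: [-4, 1, 13, 22, 21, 37, 52, 52, 56]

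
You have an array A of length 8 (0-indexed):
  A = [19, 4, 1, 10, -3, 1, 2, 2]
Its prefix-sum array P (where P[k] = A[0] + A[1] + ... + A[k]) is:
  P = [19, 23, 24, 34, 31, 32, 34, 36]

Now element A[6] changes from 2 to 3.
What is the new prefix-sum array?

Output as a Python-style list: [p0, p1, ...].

Change: A[6] 2 -> 3, delta = 1
P[k] for k < 6: unchanged (A[6] not included)
P[k] for k >= 6: shift by delta = 1
  P[0] = 19 + 0 = 19
  P[1] = 23 + 0 = 23
  P[2] = 24 + 0 = 24
  P[3] = 34 + 0 = 34
  P[4] = 31 + 0 = 31
  P[5] = 32 + 0 = 32
  P[6] = 34 + 1 = 35
  P[7] = 36 + 1 = 37

Answer: [19, 23, 24, 34, 31, 32, 35, 37]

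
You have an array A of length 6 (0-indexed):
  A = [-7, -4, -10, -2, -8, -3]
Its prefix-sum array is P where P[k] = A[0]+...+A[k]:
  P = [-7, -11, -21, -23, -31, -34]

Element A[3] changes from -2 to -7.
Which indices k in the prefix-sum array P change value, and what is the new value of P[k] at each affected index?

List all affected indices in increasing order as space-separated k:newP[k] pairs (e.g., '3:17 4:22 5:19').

P[k] = A[0] + ... + A[k]
P[k] includes A[3] iff k >= 3
Affected indices: 3, 4, ..., 5; delta = -5
  P[3]: -23 + -5 = -28
  P[4]: -31 + -5 = -36
  P[5]: -34 + -5 = -39

Answer: 3:-28 4:-36 5:-39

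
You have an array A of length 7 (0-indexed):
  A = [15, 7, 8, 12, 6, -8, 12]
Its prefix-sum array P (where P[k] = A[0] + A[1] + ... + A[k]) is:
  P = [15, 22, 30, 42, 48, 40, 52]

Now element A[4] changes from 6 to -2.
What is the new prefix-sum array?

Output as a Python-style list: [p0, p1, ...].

Change: A[4] 6 -> -2, delta = -8
P[k] for k < 4: unchanged (A[4] not included)
P[k] for k >= 4: shift by delta = -8
  P[0] = 15 + 0 = 15
  P[1] = 22 + 0 = 22
  P[2] = 30 + 0 = 30
  P[3] = 42 + 0 = 42
  P[4] = 48 + -8 = 40
  P[5] = 40 + -8 = 32
  P[6] = 52 + -8 = 44

Answer: [15, 22, 30, 42, 40, 32, 44]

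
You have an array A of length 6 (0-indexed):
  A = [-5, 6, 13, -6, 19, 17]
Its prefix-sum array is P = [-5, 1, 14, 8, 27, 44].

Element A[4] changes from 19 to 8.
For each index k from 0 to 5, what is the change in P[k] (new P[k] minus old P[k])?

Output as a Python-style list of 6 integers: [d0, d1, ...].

Element change: A[4] 19 -> 8, delta = -11
For k < 4: P[k] unchanged, delta_P[k] = 0
For k >= 4: P[k] shifts by exactly -11
Delta array: [0, 0, 0, 0, -11, -11]

Answer: [0, 0, 0, 0, -11, -11]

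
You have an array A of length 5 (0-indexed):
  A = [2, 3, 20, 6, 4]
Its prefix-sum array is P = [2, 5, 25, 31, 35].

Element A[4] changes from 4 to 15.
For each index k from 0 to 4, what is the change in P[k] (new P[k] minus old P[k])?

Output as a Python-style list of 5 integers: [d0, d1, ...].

Element change: A[4] 4 -> 15, delta = 11
For k < 4: P[k] unchanged, delta_P[k] = 0
For k >= 4: P[k] shifts by exactly 11
Delta array: [0, 0, 0, 0, 11]

Answer: [0, 0, 0, 0, 11]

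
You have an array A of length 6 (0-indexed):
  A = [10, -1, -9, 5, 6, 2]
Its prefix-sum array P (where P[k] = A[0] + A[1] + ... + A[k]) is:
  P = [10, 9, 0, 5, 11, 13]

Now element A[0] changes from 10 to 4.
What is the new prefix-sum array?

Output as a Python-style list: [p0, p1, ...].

Change: A[0] 10 -> 4, delta = -6
P[k] for k < 0: unchanged (A[0] not included)
P[k] for k >= 0: shift by delta = -6
  P[0] = 10 + -6 = 4
  P[1] = 9 + -6 = 3
  P[2] = 0 + -6 = -6
  P[3] = 5 + -6 = -1
  P[4] = 11 + -6 = 5
  P[5] = 13 + -6 = 7

Answer: [4, 3, -6, -1, 5, 7]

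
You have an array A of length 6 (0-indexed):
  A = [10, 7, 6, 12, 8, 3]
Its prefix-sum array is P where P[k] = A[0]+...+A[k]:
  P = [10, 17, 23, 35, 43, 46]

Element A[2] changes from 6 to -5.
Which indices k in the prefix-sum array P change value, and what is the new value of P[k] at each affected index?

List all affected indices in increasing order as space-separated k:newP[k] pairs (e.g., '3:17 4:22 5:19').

P[k] = A[0] + ... + A[k]
P[k] includes A[2] iff k >= 2
Affected indices: 2, 3, ..., 5; delta = -11
  P[2]: 23 + -11 = 12
  P[3]: 35 + -11 = 24
  P[4]: 43 + -11 = 32
  P[5]: 46 + -11 = 35

Answer: 2:12 3:24 4:32 5:35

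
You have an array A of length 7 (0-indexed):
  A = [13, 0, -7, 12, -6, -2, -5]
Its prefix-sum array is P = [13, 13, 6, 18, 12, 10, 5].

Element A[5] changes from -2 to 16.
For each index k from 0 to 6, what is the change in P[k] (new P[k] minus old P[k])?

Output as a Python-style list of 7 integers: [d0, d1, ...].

Answer: [0, 0, 0, 0, 0, 18, 18]

Derivation:
Element change: A[5] -2 -> 16, delta = 18
For k < 5: P[k] unchanged, delta_P[k] = 0
For k >= 5: P[k] shifts by exactly 18
Delta array: [0, 0, 0, 0, 0, 18, 18]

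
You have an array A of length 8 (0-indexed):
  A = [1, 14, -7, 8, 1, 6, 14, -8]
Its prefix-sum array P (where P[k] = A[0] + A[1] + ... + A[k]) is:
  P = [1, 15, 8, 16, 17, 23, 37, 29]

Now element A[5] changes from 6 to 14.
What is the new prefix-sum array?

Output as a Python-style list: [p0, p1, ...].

Answer: [1, 15, 8, 16, 17, 31, 45, 37]

Derivation:
Change: A[5] 6 -> 14, delta = 8
P[k] for k < 5: unchanged (A[5] not included)
P[k] for k >= 5: shift by delta = 8
  P[0] = 1 + 0 = 1
  P[1] = 15 + 0 = 15
  P[2] = 8 + 0 = 8
  P[3] = 16 + 0 = 16
  P[4] = 17 + 0 = 17
  P[5] = 23 + 8 = 31
  P[6] = 37 + 8 = 45
  P[7] = 29 + 8 = 37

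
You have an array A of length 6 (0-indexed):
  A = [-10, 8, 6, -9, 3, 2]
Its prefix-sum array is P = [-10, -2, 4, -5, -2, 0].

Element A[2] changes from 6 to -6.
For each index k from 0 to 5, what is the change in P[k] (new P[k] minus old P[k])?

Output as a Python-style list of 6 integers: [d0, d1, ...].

Answer: [0, 0, -12, -12, -12, -12]

Derivation:
Element change: A[2] 6 -> -6, delta = -12
For k < 2: P[k] unchanged, delta_P[k] = 0
For k >= 2: P[k] shifts by exactly -12
Delta array: [0, 0, -12, -12, -12, -12]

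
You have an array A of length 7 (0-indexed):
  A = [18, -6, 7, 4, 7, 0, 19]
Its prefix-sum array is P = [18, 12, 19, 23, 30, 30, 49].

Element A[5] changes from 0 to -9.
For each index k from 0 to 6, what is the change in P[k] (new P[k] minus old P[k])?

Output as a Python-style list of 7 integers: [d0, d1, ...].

Answer: [0, 0, 0, 0, 0, -9, -9]

Derivation:
Element change: A[5] 0 -> -9, delta = -9
For k < 5: P[k] unchanged, delta_P[k] = 0
For k >= 5: P[k] shifts by exactly -9
Delta array: [0, 0, 0, 0, 0, -9, -9]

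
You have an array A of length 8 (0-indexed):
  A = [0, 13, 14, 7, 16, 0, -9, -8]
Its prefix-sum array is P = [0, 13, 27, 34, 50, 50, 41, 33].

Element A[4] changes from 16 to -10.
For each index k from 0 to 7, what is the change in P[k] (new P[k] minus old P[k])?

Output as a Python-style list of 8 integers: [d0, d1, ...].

Element change: A[4] 16 -> -10, delta = -26
For k < 4: P[k] unchanged, delta_P[k] = 0
For k >= 4: P[k] shifts by exactly -26
Delta array: [0, 0, 0, 0, -26, -26, -26, -26]

Answer: [0, 0, 0, 0, -26, -26, -26, -26]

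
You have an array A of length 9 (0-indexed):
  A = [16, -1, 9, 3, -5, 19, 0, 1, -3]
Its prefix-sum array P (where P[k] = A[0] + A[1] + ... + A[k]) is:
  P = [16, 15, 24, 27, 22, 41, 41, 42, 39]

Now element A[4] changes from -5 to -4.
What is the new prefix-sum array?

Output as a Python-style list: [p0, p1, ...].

Answer: [16, 15, 24, 27, 23, 42, 42, 43, 40]

Derivation:
Change: A[4] -5 -> -4, delta = 1
P[k] for k < 4: unchanged (A[4] not included)
P[k] for k >= 4: shift by delta = 1
  P[0] = 16 + 0 = 16
  P[1] = 15 + 0 = 15
  P[2] = 24 + 0 = 24
  P[3] = 27 + 0 = 27
  P[4] = 22 + 1 = 23
  P[5] = 41 + 1 = 42
  P[6] = 41 + 1 = 42
  P[7] = 42 + 1 = 43
  P[8] = 39 + 1 = 40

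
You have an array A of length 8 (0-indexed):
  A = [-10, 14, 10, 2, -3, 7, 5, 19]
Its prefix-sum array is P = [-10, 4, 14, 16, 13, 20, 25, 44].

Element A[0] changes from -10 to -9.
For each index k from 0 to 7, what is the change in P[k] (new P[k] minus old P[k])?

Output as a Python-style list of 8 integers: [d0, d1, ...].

Answer: [1, 1, 1, 1, 1, 1, 1, 1]

Derivation:
Element change: A[0] -10 -> -9, delta = 1
For k < 0: P[k] unchanged, delta_P[k] = 0
For k >= 0: P[k] shifts by exactly 1
Delta array: [1, 1, 1, 1, 1, 1, 1, 1]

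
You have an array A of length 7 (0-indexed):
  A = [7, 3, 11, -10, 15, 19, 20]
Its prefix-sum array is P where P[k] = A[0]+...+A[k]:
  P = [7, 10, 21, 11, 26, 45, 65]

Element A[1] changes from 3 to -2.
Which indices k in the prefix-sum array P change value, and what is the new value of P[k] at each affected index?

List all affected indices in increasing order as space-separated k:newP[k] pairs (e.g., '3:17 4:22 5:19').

P[k] = A[0] + ... + A[k]
P[k] includes A[1] iff k >= 1
Affected indices: 1, 2, ..., 6; delta = -5
  P[1]: 10 + -5 = 5
  P[2]: 21 + -5 = 16
  P[3]: 11 + -5 = 6
  P[4]: 26 + -5 = 21
  P[5]: 45 + -5 = 40
  P[6]: 65 + -5 = 60

Answer: 1:5 2:16 3:6 4:21 5:40 6:60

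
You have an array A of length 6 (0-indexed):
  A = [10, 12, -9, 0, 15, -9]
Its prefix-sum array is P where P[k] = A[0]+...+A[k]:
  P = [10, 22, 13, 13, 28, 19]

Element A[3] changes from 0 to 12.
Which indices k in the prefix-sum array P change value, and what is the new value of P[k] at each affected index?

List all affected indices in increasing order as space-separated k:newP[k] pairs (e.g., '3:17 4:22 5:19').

Answer: 3:25 4:40 5:31

Derivation:
P[k] = A[0] + ... + A[k]
P[k] includes A[3] iff k >= 3
Affected indices: 3, 4, ..., 5; delta = 12
  P[3]: 13 + 12 = 25
  P[4]: 28 + 12 = 40
  P[5]: 19 + 12 = 31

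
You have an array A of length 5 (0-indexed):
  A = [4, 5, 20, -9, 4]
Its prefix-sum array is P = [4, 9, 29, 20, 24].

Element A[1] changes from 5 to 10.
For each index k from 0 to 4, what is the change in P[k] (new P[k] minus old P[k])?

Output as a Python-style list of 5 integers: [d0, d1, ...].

Element change: A[1] 5 -> 10, delta = 5
For k < 1: P[k] unchanged, delta_P[k] = 0
For k >= 1: P[k] shifts by exactly 5
Delta array: [0, 5, 5, 5, 5]

Answer: [0, 5, 5, 5, 5]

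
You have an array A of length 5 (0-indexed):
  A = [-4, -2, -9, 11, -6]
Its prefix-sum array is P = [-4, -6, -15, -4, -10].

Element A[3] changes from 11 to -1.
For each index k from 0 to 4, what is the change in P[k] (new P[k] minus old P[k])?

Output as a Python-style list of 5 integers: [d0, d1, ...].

Element change: A[3] 11 -> -1, delta = -12
For k < 3: P[k] unchanged, delta_P[k] = 0
For k >= 3: P[k] shifts by exactly -12
Delta array: [0, 0, 0, -12, -12]

Answer: [0, 0, 0, -12, -12]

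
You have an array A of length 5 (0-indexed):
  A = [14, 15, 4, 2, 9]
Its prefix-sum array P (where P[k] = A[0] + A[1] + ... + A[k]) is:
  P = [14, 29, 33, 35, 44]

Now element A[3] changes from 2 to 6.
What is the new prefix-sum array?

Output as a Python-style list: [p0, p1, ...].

Change: A[3] 2 -> 6, delta = 4
P[k] for k < 3: unchanged (A[3] not included)
P[k] for k >= 3: shift by delta = 4
  P[0] = 14 + 0 = 14
  P[1] = 29 + 0 = 29
  P[2] = 33 + 0 = 33
  P[3] = 35 + 4 = 39
  P[4] = 44 + 4 = 48

Answer: [14, 29, 33, 39, 48]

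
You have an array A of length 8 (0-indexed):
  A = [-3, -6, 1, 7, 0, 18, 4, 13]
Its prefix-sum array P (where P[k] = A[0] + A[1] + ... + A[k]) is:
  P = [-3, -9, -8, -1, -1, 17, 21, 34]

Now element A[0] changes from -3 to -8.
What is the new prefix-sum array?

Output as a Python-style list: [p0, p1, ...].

Answer: [-8, -14, -13, -6, -6, 12, 16, 29]

Derivation:
Change: A[0] -3 -> -8, delta = -5
P[k] for k < 0: unchanged (A[0] not included)
P[k] for k >= 0: shift by delta = -5
  P[0] = -3 + -5 = -8
  P[1] = -9 + -5 = -14
  P[2] = -8 + -5 = -13
  P[3] = -1 + -5 = -6
  P[4] = -1 + -5 = -6
  P[5] = 17 + -5 = 12
  P[6] = 21 + -5 = 16
  P[7] = 34 + -5 = 29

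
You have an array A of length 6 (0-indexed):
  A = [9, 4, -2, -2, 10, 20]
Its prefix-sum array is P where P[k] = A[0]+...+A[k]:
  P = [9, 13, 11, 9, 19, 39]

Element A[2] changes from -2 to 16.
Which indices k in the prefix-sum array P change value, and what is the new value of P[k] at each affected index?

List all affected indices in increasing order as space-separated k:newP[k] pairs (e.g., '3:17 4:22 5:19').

P[k] = A[0] + ... + A[k]
P[k] includes A[2] iff k >= 2
Affected indices: 2, 3, ..., 5; delta = 18
  P[2]: 11 + 18 = 29
  P[3]: 9 + 18 = 27
  P[4]: 19 + 18 = 37
  P[5]: 39 + 18 = 57

Answer: 2:29 3:27 4:37 5:57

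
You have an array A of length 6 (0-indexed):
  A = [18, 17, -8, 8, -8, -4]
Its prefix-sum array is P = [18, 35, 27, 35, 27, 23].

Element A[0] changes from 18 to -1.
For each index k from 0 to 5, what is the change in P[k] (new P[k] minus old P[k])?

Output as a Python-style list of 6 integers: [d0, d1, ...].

Answer: [-19, -19, -19, -19, -19, -19]

Derivation:
Element change: A[0] 18 -> -1, delta = -19
For k < 0: P[k] unchanged, delta_P[k] = 0
For k >= 0: P[k] shifts by exactly -19
Delta array: [-19, -19, -19, -19, -19, -19]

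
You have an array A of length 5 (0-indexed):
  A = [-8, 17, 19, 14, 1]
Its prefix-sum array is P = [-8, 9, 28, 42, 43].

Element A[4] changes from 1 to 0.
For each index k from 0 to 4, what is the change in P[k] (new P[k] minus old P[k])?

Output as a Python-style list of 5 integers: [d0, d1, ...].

Answer: [0, 0, 0, 0, -1]

Derivation:
Element change: A[4] 1 -> 0, delta = -1
For k < 4: P[k] unchanged, delta_P[k] = 0
For k >= 4: P[k] shifts by exactly -1
Delta array: [0, 0, 0, 0, -1]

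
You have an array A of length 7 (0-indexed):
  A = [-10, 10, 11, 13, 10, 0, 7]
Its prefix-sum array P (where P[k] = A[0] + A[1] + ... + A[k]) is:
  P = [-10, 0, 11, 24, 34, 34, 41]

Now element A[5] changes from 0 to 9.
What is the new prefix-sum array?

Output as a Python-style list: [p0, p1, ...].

Answer: [-10, 0, 11, 24, 34, 43, 50]

Derivation:
Change: A[5] 0 -> 9, delta = 9
P[k] for k < 5: unchanged (A[5] not included)
P[k] for k >= 5: shift by delta = 9
  P[0] = -10 + 0 = -10
  P[1] = 0 + 0 = 0
  P[2] = 11 + 0 = 11
  P[3] = 24 + 0 = 24
  P[4] = 34 + 0 = 34
  P[5] = 34 + 9 = 43
  P[6] = 41 + 9 = 50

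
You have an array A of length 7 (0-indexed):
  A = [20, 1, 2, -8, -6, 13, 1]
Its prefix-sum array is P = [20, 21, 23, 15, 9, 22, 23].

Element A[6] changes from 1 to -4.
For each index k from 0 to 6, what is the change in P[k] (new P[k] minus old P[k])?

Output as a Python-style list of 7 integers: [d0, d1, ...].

Element change: A[6] 1 -> -4, delta = -5
For k < 6: P[k] unchanged, delta_P[k] = 0
For k >= 6: P[k] shifts by exactly -5
Delta array: [0, 0, 0, 0, 0, 0, -5]

Answer: [0, 0, 0, 0, 0, 0, -5]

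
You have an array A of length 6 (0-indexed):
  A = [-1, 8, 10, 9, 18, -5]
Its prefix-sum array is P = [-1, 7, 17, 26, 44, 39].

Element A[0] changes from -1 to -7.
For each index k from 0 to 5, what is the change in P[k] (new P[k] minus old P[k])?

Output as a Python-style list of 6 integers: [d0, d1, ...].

Answer: [-6, -6, -6, -6, -6, -6]

Derivation:
Element change: A[0] -1 -> -7, delta = -6
For k < 0: P[k] unchanged, delta_P[k] = 0
For k >= 0: P[k] shifts by exactly -6
Delta array: [-6, -6, -6, -6, -6, -6]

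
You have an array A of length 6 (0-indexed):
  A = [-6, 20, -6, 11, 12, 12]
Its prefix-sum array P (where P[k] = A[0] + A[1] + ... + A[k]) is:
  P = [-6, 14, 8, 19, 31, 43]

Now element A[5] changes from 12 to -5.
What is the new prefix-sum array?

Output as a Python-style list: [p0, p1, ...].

Change: A[5] 12 -> -5, delta = -17
P[k] for k < 5: unchanged (A[5] not included)
P[k] for k >= 5: shift by delta = -17
  P[0] = -6 + 0 = -6
  P[1] = 14 + 0 = 14
  P[2] = 8 + 0 = 8
  P[3] = 19 + 0 = 19
  P[4] = 31 + 0 = 31
  P[5] = 43 + -17 = 26

Answer: [-6, 14, 8, 19, 31, 26]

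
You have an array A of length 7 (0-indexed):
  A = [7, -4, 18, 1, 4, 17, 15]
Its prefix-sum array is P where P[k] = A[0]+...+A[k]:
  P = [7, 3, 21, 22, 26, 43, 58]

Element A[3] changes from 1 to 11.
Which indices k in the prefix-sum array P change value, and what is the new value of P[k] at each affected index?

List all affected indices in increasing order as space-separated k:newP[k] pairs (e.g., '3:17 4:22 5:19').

P[k] = A[0] + ... + A[k]
P[k] includes A[3] iff k >= 3
Affected indices: 3, 4, ..., 6; delta = 10
  P[3]: 22 + 10 = 32
  P[4]: 26 + 10 = 36
  P[5]: 43 + 10 = 53
  P[6]: 58 + 10 = 68

Answer: 3:32 4:36 5:53 6:68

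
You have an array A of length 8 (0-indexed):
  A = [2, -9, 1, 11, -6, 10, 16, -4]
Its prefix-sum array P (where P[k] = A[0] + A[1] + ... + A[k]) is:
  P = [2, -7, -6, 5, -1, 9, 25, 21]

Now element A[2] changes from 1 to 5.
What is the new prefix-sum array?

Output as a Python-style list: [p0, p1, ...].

Change: A[2] 1 -> 5, delta = 4
P[k] for k < 2: unchanged (A[2] not included)
P[k] for k >= 2: shift by delta = 4
  P[0] = 2 + 0 = 2
  P[1] = -7 + 0 = -7
  P[2] = -6 + 4 = -2
  P[3] = 5 + 4 = 9
  P[4] = -1 + 4 = 3
  P[5] = 9 + 4 = 13
  P[6] = 25 + 4 = 29
  P[7] = 21 + 4 = 25

Answer: [2, -7, -2, 9, 3, 13, 29, 25]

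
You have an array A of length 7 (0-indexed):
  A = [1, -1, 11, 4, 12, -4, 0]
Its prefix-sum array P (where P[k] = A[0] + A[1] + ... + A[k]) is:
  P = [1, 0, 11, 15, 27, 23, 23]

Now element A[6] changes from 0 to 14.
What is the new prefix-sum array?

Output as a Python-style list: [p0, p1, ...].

Answer: [1, 0, 11, 15, 27, 23, 37]

Derivation:
Change: A[6] 0 -> 14, delta = 14
P[k] for k < 6: unchanged (A[6] not included)
P[k] for k >= 6: shift by delta = 14
  P[0] = 1 + 0 = 1
  P[1] = 0 + 0 = 0
  P[2] = 11 + 0 = 11
  P[3] = 15 + 0 = 15
  P[4] = 27 + 0 = 27
  P[5] = 23 + 0 = 23
  P[6] = 23 + 14 = 37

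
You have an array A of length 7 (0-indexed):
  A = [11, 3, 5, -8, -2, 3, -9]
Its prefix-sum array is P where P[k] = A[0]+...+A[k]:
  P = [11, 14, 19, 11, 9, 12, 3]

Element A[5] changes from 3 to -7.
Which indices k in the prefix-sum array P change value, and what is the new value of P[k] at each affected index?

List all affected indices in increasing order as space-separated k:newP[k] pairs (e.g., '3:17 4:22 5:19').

Answer: 5:2 6:-7

Derivation:
P[k] = A[0] + ... + A[k]
P[k] includes A[5] iff k >= 5
Affected indices: 5, 6, ..., 6; delta = -10
  P[5]: 12 + -10 = 2
  P[6]: 3 + -10 = -7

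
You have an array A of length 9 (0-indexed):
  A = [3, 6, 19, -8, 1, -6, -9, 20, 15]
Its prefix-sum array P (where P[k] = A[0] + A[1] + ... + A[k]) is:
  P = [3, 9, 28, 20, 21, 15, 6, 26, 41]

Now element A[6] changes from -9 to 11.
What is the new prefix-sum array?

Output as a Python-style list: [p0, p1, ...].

Answer: [3, 9, 28, 20, 21, 15, 26, 46, 61]

Derivation:
Change: A[6] -9 -> 11, delta = 20
P[k] for k < 6: unchanged (A[6] not included)
P[k] for k >= 6: shift by delta = 20
  P[0] = 3 + 0 = 3
  P[1] = 9 + 0 = 9
  P[2] = 28 + 0 = 28
  P[3] = 20 + 0 = 20
  P[4] = 21 + 0 = 21
  P[5] = 15 + 0 = 15
  P[6] = 6 + 20 = 26
  P[7] = 26 + 20 = 46
  P[8] = 41 + 20 = 61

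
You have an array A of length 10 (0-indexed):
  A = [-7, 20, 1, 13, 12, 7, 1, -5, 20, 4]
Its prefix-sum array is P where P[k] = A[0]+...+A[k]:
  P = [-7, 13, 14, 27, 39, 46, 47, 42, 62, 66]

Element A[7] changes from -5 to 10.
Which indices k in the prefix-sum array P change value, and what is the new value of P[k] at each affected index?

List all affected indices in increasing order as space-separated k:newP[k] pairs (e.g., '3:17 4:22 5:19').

P[k] = A[0] + ... + A[k]
P[k] includes A[7] iff k >= 7
Affected indices: 7, 8, ..., 9; delta = 15
  P[7]: 42 + 15 = 57
  P[8]: 62 + 15 = 77
  P[9]: 66 + 15 = 81

Answer: 7:57 8:77 9:81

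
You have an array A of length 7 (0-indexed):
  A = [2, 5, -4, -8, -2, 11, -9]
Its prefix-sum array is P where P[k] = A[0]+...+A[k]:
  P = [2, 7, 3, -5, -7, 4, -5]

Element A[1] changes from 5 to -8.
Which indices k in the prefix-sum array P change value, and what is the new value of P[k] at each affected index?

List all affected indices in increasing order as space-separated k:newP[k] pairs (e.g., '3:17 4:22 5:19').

Answer: 1:-6 2:-10 3:-18 4:-20 5:-9 6:-18

Derivation:
P[k] = A[0] + ... + A[k]
P[k] includes A[1] iff k >= 1
Affected indices: 1, 2, ..., 6; delta = -13
  P[1]: 7 + -13 = -6
  P[2]: 3 + -13 = -10
  P[3]: -5 + -13 = -18
  P[4]: -7 + -13 = -20
  P[5]: 4 + -13 = -9
  P[6]: -5 + -13 = -18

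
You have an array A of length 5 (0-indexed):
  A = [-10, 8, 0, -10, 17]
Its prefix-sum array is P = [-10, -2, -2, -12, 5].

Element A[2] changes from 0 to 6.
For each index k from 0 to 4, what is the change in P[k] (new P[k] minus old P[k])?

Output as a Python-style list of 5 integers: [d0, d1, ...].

Answer: [0, 0, 6, 6, 6]

Derivation:
Element change: A[2] 0 -> 6, delta = 6
For k < 2: P[k] unchanged, delta_P[k] = 0
For k >= 2: P[k] shifts by exactly 6
Delta array: [0, 0, 6, 6, 6]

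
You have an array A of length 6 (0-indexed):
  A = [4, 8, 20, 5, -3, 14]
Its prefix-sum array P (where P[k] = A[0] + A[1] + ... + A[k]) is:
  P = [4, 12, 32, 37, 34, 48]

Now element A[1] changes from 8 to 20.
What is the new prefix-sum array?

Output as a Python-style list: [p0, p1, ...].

Change: A[1] 8 -> 20, delta = 12
P[k] for k < 1: unchanged (A[1] not included)
P[k] for k >= 1: shift by delta = 12
  P[0] = 4 + 0 = 4
  P[1] = 12 + 12 = 24
  P[2] = 32 + 12 = 44
  P[3] = 37 + 12 = 49
  P[4] = 34 + 12 = 46
  P[5] = 48 + 12 = 60

Answer: [4, 24, 44, 49, 46, 60]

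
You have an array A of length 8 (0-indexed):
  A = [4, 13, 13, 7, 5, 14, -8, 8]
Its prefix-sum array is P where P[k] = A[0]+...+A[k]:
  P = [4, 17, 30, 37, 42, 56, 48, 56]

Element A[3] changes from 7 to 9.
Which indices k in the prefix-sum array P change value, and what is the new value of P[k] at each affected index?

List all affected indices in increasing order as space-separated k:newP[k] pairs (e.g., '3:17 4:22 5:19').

Answer: 3:39 4:44 5:58 6:50 7:58

Derivation:
P[k] = A[0] + ... + A[k]
P[k] includes A[3] iff k >= 3
Affected indices: 3, 4, ..., 7; delta = 2
  P[3]: 37 + 2 = 39
  P[4]: 42 + 2 = 44
  P[5]: 56 + 2 = 58
  P[6]: 48 + 2 = 50
  P[7]: 56 + 2 = 58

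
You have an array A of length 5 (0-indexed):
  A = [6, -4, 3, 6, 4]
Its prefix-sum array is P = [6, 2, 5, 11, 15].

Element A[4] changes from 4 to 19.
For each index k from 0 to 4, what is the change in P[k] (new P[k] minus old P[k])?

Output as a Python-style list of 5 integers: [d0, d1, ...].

Answer: [0, 0, 0, 0, 15]

Derivation:
Element change: A[4] 4 -> 19, delta = 15
For k < 4: P[k] unchanged, delta_P[k] = 0
For k >= 4: P[k] shifts by exactly 15
Delta array: [0, 0, 0, 0, 15]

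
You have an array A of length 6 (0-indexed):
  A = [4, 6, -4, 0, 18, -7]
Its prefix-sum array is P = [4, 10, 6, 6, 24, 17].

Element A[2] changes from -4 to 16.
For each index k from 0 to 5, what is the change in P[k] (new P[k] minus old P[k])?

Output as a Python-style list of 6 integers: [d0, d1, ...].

Answer: [0, 0, 20, 20, 20, 20]

Derivation:
Element change: A[2] -4 -> 16, delta = 20
For k < 2: P[k] unchanged, delta_P[k] = 0
For k >= 2: P[k] shifts by exactly 20
Delta array: [0, 0, 20, 20, 20, 20]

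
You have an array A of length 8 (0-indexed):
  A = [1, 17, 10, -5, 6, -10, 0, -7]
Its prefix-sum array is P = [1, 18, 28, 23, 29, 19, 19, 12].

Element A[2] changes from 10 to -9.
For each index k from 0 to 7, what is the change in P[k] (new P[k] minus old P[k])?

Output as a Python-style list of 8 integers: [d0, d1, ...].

Element change: A[2] 10 -> -9, delta = -19
For k < 2: P[k] unchanged, delta_P[k] = 0
For k >= 2: P[k] shifts by exactly -19
Delta array: [0, 0, -19, -19, -19, -19, -19, -19]

Answer: [0, 0, -19, -19, -19, -19, -19, -19]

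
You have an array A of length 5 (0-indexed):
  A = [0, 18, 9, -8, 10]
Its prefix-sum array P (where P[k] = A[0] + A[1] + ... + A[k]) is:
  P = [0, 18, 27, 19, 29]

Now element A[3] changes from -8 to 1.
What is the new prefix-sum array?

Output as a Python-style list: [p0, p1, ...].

Answer: [0, 18, 27, 28, 38]

Derivation:
Change: A[3] -8 -> 1, delta = 9
P[k] for k < 3: unchanged (A[3] not included)
P[k] for k >= 3: shift by delta = 9
  P[0] = 0 + 0 = 0
  P[1] = 18 + 0 = 18
  P[2] = 27 + 0 = 27
  P[3] = 19 + 9 = 28
  P[4] = 29 + 9 = 38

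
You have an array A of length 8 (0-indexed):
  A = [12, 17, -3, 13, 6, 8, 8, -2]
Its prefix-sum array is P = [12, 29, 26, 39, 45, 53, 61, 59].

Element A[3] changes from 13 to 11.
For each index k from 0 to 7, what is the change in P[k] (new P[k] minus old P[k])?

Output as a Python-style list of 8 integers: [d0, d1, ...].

Answer: [0, 0, 0, -2, -2, -2, -2, -2]

Derivation:
Element change: A[3] 13 -> 11, delta = -2
For k < 3: P[k] unchanged, delta_P[k] = 0
For k >= 3: P[k] shifts by exactly -2
Delta array: [0, 0, 0, -2, -2, -2, -2, -2]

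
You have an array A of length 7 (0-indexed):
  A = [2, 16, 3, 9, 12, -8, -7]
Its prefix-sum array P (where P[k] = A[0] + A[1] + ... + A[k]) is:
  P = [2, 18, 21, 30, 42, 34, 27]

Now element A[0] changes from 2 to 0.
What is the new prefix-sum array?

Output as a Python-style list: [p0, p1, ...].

Change: A[0] 2 -> 0, delta = -2
P[k] for k < 0: unchanged (A[0] not included)
P[k] for k >= 0: shift by delta = -2
  P[0] = 2 + -2 = 0
  P[1] = 18 + -2 = 16
  P[2] = 21 + -2 = 19
  P[3] = 30 + -2 = 28
  P[4] = 42 + -2 = 40
  P[5] = 34 + -2 = 32
  P[6] = 27 + -2 = 25

Answer: [0, 16, 19, 28, 40, 32, 25]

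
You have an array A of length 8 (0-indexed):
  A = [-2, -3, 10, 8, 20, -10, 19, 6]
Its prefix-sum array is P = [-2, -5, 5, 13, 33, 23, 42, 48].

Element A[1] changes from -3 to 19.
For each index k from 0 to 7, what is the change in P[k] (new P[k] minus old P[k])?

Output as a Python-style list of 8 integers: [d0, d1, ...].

Element change: A[1] -3 -> 19, delta = 22
For k < 1: P[k] unchanged, delta_P[k] = 0
For k >= 1: P[k] shifts by exactly 22
Delta array: [0, 22, 22, 22, 22, 22, 22, 22]

Answer: [0, 22, 22, 22, 22, 22, 22, 22]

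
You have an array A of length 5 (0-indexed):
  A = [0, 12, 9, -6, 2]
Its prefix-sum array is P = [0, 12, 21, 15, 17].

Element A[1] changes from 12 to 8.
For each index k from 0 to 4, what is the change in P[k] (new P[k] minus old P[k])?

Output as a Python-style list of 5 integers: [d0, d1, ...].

Answer: [0, -4, -4, -4, -4]

Derivation:
Element change: A[1] 12 -> 8, delta = -4
For k < 1: P[k] unchanged, delta_P[k] = 0
For k >= 1: P[k] shifts by exactly -4
Delta array: [0, -4, -4, -4, -4]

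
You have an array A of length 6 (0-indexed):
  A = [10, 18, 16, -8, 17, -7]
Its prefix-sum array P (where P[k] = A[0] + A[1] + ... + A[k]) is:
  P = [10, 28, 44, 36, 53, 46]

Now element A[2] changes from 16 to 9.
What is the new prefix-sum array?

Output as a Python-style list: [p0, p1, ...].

Change: A[2] 16 -> 9, delta = -7
P[k] for k < 2: unchanged (A[2] not included)
P[k] for k >= 2: shift by delta = -7
  P[0] = 10 + 0 = 10
  P[1] = 28 + 0 = 28
  P[2] = 44 + -7 = 37
  P[3] = 36 + -7 = 29
  P[4] = 53 + -7 = 46
  P[5] = 46 + -7 = 39

Answer: [10, 28, 37, 29, 46, 39]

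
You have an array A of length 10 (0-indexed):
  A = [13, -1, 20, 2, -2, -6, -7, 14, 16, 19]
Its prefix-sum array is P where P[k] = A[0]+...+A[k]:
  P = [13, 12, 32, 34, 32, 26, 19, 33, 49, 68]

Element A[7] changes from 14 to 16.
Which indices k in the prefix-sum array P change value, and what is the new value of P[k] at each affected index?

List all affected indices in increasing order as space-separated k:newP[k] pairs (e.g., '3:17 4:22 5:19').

P[k] = A[0] + ... + A[k]
P[k] includes A[7] iff k >= 7
Affected indices: 7, 8, ..., 9; delta = 2
  P[7]: 33 + 2 = 35
  P[8]: 49 + 2 = 51
  P[9]: 68 + 2 = 70

Answer: 7:35 8:51 9:70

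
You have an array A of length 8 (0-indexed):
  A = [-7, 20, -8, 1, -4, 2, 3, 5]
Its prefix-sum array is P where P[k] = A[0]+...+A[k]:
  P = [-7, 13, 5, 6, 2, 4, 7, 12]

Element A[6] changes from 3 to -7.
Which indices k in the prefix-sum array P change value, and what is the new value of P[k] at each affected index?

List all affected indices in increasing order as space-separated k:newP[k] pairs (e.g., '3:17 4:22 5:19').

P[k] = A[0] + ... + A[k]
P[k] includes A[6] iff k >= 6
Affected indices: 6, 7, ..., 7; delta = -10
  P[6]: 7 + -10 = -3
  P[7]: 12 + -10 = 2

Answer: 6:-3 7:2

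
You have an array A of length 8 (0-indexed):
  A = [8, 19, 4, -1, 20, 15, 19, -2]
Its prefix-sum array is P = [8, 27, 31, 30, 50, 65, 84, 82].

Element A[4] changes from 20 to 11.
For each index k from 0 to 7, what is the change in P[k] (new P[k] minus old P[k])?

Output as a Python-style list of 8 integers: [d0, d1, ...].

Answer: [0, 0, 0, 0, -9, -9, -9, -9]

Derivation:
Element change: A[4] 20 -> 11, delta = -9
For k < 4: P[k] unchanged, delta_P[k] = 0
For k >= 4: P[k] shifts by exactly -9
Delta array: [0, 0, 0, 0, -9, -9, -9, -9]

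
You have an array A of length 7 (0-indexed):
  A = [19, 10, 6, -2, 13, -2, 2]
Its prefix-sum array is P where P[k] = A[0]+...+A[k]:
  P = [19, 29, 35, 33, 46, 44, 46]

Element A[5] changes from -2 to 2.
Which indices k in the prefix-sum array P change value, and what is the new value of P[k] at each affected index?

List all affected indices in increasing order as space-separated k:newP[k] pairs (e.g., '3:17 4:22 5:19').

Answer: 5:48 6:50

Derivation:
P[k] = A[0] + ... + A[k]
P[k] includes A[5] iff k >= 5
Affected indices: 5, 6, ..., 6; delta = 4
  P[5]: 44 + 4 = 48
  P[6]: 46 + 4 = 50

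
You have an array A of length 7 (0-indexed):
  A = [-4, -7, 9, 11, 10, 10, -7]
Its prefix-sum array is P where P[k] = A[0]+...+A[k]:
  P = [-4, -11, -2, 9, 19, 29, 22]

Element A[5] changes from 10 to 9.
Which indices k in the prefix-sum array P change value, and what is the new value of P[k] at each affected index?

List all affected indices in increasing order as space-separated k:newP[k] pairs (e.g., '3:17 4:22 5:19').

P[k] = A[0] + ... + A[k]
P[k] includes A[5] iff k >= 5
Affected indices: 5, 6, ..., 6; delta = -1
  P[5]: 29 + -1 = 28
  P[6]: 22 + -1 = 21

Answer: 5:28 6:21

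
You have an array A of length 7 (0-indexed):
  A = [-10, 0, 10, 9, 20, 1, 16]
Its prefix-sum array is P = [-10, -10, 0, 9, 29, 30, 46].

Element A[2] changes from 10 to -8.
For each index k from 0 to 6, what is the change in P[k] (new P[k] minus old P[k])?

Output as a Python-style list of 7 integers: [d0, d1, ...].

Element change: A[2] 10 -> -8, delta = -18
For k < 2: P[k] unchanged, delta_P[k] = 0
For k >= 2: P[k] shifts by exactly -18
Delta array: [0, 0, -18, -18, -18, -18, -18]

Answer: [0, 0, -18, -18, -18, -18, -18]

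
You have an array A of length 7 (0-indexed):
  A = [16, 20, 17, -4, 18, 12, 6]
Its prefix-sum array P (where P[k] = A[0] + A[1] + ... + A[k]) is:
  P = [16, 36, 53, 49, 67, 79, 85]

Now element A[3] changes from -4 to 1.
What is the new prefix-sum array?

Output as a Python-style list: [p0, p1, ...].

Answer: [16, 36, 53, 54, 72, 84, 90]

Derivation:
Change: A[3] -4 -> 1, delta = 5
P[k] for k < 3: unchanged (A[3] not included)
P[k] for k >= 3: shift by delta = 5
  P[0] = 16 + 0 = 16
  P[1] = 36 + 0 = 36
  P[2] = 53 + 0 = 53
  P[3] = 49 + 5 = 54
  P[4] = 67 + 5 = 72
  P[5] = 79 + 5 = 84
  P[6] = 85 + 5 = 90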